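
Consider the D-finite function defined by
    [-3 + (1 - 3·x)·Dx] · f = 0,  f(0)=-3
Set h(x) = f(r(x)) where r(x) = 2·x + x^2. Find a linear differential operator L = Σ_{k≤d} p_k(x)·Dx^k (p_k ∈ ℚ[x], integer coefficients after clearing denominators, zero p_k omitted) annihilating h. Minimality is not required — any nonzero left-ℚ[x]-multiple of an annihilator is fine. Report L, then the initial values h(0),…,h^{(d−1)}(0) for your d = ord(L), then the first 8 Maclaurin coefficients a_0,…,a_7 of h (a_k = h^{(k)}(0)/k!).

f: a_k = -3, -9, -27, -81, -243, -729, -2187, -6561, …
Substitute x→r, Dx→(1/r')Dx; clear ⇒ L₀.
L = (6 + 6·x) + (-1 + 6·x + 3·x^2)·Dx  (order 1).
h: a_k = -3, -18, -117, -756, -4887, -31590, -204201, -1319976, …
ICs: h(0) = -3.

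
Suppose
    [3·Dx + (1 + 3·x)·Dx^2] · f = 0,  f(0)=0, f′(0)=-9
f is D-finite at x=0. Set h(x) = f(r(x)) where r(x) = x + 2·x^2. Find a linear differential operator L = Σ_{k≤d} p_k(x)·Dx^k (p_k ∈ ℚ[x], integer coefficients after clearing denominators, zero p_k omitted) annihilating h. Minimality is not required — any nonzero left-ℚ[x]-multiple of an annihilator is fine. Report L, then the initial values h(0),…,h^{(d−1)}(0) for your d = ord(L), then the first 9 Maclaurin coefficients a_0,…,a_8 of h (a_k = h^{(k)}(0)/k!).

L = (-1 + 12·x + 24·x^2)·Dx + (1 + 7·x + 18·x^2 + 24·x^3)·Dx^2  (order 2).
h: a_k = 0, -9, -9/2, 27, -189/4, 81/5, 297/2, -3159/7, 4131/8, …
ICs: h(0) = 0, h′(0) = -9.

f: a_k = 0, -9, 27/2, -27, 243/4, -729/5, 729/2, -6561/7, 19683/8, …
f∘r: x↦r, Dx↦Dx/r' in L_f ⇒ L₀.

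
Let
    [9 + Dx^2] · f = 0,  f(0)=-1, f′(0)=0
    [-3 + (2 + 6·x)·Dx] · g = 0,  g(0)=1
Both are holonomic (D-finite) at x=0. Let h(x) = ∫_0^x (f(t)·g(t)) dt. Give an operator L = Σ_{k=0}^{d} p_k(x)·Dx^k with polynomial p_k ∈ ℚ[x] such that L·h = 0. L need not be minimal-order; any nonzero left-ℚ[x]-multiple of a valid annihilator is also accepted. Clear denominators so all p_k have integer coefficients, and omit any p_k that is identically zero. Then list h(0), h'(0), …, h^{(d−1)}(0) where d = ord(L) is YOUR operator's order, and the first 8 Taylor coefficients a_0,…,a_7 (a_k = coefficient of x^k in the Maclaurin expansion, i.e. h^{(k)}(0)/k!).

f: a_k = -1, 0, 9/2, 0, -27/8, 0, 81/80, 0, …
g: a_k = 1, 3/2, -9/8, 27/16, -405/128, 1701/256, -15309/1024, 72171/2048, …
L₀ := L_f ⊗_s L_g (sym. prod.), ord ≤ 2.
∫: right-multiply L₀ by Dx.
L = (63 + 216·x + 324·x^2)·Dx + (-12 - 36·x)·Dx^2 + (4 + 24·x + 36·x^2)·Dx^3  (order 3).
h: a_k = 0, -1, -3/4, 15/8, 81/64, -135/128, -351/512, 28269/35840, …
ICs: h(0) = 0, h′(0) = -1, h′′(0) = -3/2.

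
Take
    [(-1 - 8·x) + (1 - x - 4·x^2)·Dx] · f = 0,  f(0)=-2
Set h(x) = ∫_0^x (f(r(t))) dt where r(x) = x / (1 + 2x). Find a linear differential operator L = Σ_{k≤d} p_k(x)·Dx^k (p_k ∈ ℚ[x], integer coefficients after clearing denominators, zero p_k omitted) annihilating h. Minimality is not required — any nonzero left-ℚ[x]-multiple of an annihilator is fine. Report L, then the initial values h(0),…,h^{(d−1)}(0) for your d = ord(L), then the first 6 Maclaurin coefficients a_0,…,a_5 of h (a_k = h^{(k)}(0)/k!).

L = (1 + 10·x)·Dx + (-1 - 5·x - 4·x^2 + 4·x^3)·Dx^2  (order 2).
h: a_k = 0, -2, -1, -2, 7/2, -54/5, …
ICs: h(0) = 0, h′(0) = -2.

f: a_k = -2, -2, -10, -18, -58, -130, …
Change of var in L_f (x↦r) gives L₀.
Integrate: L := L₀·Dx.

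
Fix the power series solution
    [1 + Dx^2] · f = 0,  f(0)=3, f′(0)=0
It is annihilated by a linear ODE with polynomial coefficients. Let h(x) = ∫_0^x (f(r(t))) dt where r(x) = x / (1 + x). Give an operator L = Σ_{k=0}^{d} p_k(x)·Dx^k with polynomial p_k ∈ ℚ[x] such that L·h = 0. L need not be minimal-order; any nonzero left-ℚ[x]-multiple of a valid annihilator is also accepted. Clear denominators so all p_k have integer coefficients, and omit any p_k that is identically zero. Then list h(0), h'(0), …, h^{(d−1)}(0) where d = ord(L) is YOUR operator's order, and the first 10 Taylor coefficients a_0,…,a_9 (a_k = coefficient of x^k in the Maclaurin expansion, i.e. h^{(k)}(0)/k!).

L = Dx + (2 + 6·x + 6·x^2 + 2·x^3)·Dx^2 + (1 + 4·x + 6·x^2 + 4·x^3 + x^4)·Dx^3  (order 3).
h: a_k = 0, 3, 0, -1/2, 3/4, -7/8, 11/12, -1501/1680, 261/320, -16699/24192, …
ICs: h(0) = 0, h′(0) = 3, h′′(0) = 0.

f: a_k = 3, 0, -3/2, 0, 1/8, 0, -1/240, 0, 1/13440, 0, …
f∘r: x↦r, Dx↦Dx/r' in L_f ⇒ L₀.
∫: right-multiply L₀ by Dx.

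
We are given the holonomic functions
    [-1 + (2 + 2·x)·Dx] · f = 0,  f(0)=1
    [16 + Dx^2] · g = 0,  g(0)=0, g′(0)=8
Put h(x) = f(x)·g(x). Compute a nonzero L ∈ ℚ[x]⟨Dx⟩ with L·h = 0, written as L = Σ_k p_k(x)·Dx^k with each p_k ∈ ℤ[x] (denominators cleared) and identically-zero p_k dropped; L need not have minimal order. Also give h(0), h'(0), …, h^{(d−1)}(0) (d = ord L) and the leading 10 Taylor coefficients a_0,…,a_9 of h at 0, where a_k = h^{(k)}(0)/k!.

L = (67 + 128·x + 64·x^2) + (-4 - 4·x)·Dx + (4 + 8·x + 4·x^2)·Dx^2  (order 2).
h: a_k = 0, 8, 4, -67/3, -61/6, 4661/240, 1187/160, -64235/8064, -212773/80640, 4467413/2322432, …
ICs: h(0) = 0, h′(0) = 8.

f: a_k = 1, 1/2, -1/8, 1/16, -5/128, 7/256, -21/1024, 33/2048, -429/32768, 715/65536, …
g: a_k = 0, 8, 0, -64/3, 0, 256/15, 0, -2048/315, 0, 4096/2835, …
h₀=f·g: eliminate ⇒ L₀, order ≤ 1·2.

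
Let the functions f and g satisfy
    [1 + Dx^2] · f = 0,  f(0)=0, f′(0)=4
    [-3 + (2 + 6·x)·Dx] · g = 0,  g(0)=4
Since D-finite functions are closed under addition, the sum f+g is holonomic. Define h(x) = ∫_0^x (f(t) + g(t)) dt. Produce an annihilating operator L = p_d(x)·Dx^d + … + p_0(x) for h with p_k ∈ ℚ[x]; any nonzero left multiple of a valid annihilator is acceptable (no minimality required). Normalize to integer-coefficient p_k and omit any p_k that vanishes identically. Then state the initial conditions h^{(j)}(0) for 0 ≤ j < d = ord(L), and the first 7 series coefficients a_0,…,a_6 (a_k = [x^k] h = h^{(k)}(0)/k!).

L = (-93 - 72·x - 108·x^2)·Dx + (-10 + 18·x + 216·x^2 + 216·x^3)·Dx^2 + (-93 - 72·x - 108·x^2)·Dx^3 + (-10 + 18·x + 216·x^2 + 216·x^3)·Dx^4  (order 4).
h: a_k = 0, 4, 5, -3/2, 73/48, -81/32, 25547/5760, …
ICs: h(0) = 0, h′(0) = 4, h′′(0) = 10, h′′′(0) = -9.

f: a_k = 0, 4, 0, -2/3, 0, 1/30, 0, …
g: a_k = 4, 6, -9/2, 27/4, -405/32, 1701/64, -15309/256, …
Weyl lclm of L_f,L_g ⇒ L₀ (ord ≤ 3).
h=∫₀ˣh₀: take L = L₀·Dx.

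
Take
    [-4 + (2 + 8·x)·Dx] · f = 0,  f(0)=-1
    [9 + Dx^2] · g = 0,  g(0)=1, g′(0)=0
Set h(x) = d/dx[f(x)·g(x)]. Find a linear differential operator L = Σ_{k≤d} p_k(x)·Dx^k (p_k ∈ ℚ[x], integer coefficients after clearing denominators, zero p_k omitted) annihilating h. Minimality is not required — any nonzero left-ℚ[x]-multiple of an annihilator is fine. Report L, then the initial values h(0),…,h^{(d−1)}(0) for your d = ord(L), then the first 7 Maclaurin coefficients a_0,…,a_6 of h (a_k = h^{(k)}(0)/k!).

L = (131 + 1392·x + 4512·x^2 + 6912·x^3 + 6912·x^4) + (4 - 80·x - 576·x^2 - 768·x^3)·Dx + (7 + 80·x + 352·x^2 + 768·x^3 + 768·x^4)·Dx^2  (order 2).
h: a_k = -2, 13, 15, -19/2, -335/4, 11223/40, -41853/40, …
ICs: h(0) = -2, h′(0) = 13.

f: a_k = -1, -2, 2, -4, 10, -28, 84, …
g: a_k = 1, 0, -9/2, 0, 27/8, 0, -81/80, …
Product ⇒ symmetric product L₀, ord ≤ 2.
h=h₀': d/dx-closure on L₀ ⇒ L.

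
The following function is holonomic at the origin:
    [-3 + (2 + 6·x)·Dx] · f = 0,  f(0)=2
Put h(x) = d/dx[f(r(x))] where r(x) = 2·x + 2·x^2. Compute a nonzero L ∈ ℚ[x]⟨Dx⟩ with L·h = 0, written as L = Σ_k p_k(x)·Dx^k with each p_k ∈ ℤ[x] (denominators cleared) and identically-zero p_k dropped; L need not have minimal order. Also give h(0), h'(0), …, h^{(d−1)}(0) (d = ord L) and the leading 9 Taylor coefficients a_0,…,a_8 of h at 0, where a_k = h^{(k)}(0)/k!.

L = -1 + (-1 - 8·x - 18·x^2 - 12·x^3)·Dx  (order 1).
h: a_k = 6, -6, 27, -117, 2025/4, -8829/4, 77679/8, -344493/8, 12306249/64, …
ICs: h(0) = 6.

f: a_k = 2, 3, -9/4, 27/8, -405/64, 1701/128, -15309/512, 72171/1024, -2814669/16384, …
h₀=f(r): pull back L_f along r ⇒ L₀.
h₀' ⇒ L via d/dx closure of L₀.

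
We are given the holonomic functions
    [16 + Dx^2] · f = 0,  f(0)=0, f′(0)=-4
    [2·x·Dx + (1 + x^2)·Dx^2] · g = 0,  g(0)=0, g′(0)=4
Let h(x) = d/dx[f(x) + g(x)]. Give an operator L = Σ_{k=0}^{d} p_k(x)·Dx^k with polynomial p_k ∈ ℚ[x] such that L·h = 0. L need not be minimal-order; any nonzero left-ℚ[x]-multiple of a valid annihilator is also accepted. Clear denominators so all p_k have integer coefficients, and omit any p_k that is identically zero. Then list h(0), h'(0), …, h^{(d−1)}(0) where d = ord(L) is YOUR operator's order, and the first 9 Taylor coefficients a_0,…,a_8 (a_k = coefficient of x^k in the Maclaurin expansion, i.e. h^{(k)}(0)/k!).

f: a_k = 0, -4, 0, 32/3, 0, -128/15, 0, 1024/315, 0, …
g: a_k = 0, 4, 0, -4/3, 0, 4/5, 0, -4/7, 0, …
Sum ⇒ L₀ = lclm(L_f,L_g) in ℚ(x)⟨Dx⟩.
h₀' ⇒ L via d/dx closure of L₀.
L = (64·x + 704·x^3 + 256·x^5) + (112 + 416·x^2 + 432·x^4 + 128·x^6)·Dx + (4·x + 44·x^3 + 16·x^5)·Dx^2 + (7 + 26·x^2 + 27·x^4 + 8·x^6)·Dx^3  (order 3).
h: a_k = 0, 0, 28, 0, -116/3, 0, 844/45, 0, -788/315, …
ICs: h(0) = 0, h′(0) = 0, h′′(0) = 56.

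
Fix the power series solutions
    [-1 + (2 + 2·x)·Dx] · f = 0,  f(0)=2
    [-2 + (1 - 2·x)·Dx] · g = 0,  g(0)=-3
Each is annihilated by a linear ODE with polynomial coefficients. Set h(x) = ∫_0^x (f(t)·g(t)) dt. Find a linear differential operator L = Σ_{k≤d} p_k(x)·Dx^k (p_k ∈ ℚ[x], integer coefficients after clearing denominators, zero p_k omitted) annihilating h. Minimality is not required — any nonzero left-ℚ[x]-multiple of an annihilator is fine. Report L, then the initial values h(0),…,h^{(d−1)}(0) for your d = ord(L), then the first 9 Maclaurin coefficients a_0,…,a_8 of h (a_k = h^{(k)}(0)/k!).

L = (5 + 2·x)·Dx + (-2 + 2·x + 4·x^2)·Dx^2  (order 2).
h: a_k = 0, -6, -15/2, -39/4, -471/32, -7521/320, -10035/256, -240777/3584, -963207/8192, …
ICs: h(0) = 0, h′(0) = -6.

f: a_k = 2, 1, -1/4, 1/8, -5/64, 7/128, -21/512, 33/1024, -429/16384, …
g: a_k = -3, -6, -12, -24, -48, -96, -192, -384, -768, …
h₀=f·g: eliminate ⇒ L₀, order ≤ 1·1.
h=∫h₀ ⇒ L = L₀·Dx.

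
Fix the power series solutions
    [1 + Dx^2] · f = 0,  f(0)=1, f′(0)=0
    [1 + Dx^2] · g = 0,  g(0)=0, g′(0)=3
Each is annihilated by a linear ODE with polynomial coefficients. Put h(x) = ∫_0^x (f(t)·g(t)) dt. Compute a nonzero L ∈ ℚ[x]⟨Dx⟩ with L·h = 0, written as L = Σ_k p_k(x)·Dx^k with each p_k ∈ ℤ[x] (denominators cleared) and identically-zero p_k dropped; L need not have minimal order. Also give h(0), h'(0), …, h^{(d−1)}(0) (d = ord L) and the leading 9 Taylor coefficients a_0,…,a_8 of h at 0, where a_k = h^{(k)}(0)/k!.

L = 4·Dx^2 + Dx^4  (order 4).
h: a_k = 0, 0, 3/2, 0, -1/2, 0, 1/15, 0, -1/210, …
ICs: h(0) = 0, h′(0) = 0, h′′(0) = 3, h′′′(0) = 0.

f: a_k = 1, 0, -1/2, 0, 1/24, 0, -1/720, 0, 1/40320, …
g: a_k = 0, 3, 0, -1/2, 0, 1/40, 0, -1/1680, 0, …
L₀ := L_f ⊗_s L_g (sym. prod.), ord ≤ 4.
Integrate: L := L₀·Dx.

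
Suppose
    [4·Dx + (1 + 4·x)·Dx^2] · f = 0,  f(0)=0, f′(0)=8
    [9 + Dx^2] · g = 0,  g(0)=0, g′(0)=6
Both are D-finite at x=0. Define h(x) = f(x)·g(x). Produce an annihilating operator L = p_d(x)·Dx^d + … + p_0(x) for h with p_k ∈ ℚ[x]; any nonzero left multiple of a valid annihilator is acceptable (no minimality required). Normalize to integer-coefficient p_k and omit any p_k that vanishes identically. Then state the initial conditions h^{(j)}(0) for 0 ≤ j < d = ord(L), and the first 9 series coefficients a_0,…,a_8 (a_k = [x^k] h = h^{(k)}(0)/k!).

L = (-2043 - 1296·x + 44064·x^2 + 186624·x^3 + 186624·x^4) + (72 + 5472·x + 31104·x^2 + 41472·x^3)·Dx + (-182 + 864·x + 12096·x^2 + 41472·x^3 + 41472·x^4)·Dx^2 + (8 + 608·x + 3456·x^2 + 4608·x^3)·Dx^3 + (5 + 112·x + 800·x^2 + 2304·x^3 + 2304·x^4)·Dx^4  (order 4).
h: a_k = 0, 0, 48, -96, 184, -624, 2106, -35524/5, 859821/35, …
ICs: h(0) = 0, h′(0) = 0, h′′(0) = 96, h′′′(0) = -576.

f: a_k = 0, 8, -16, 128/3, -128, 2048/5, -4096/3, 32768/7, -16384, …
g: a_k = 0, 6, 0, -9, 0, 81/20, 0, -243/280, 0, …
Product ⇒ symmetric product L₀, ord ≤ 4.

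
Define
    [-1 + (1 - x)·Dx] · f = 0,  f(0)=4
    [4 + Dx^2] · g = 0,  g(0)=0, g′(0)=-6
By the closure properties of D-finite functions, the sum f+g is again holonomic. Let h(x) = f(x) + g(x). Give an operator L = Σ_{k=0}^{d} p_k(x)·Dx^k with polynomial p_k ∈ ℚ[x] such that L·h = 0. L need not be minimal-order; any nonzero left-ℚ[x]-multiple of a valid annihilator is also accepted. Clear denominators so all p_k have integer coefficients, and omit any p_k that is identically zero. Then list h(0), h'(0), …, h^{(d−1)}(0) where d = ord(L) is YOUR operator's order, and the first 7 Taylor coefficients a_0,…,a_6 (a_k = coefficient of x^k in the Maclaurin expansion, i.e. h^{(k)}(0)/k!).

L = (20 - 16·x + 8·x^2) + (-12 + 28·x - 24·x^2 + 8·x^3)·Dx + (5 - 4·x + 2·x^2)·Dx^2 + (-3 + 7·x - 6·x^2 + 2·x^3)·Dx^3  (order 3).
h: a_k = 4, -2, 4, 8, 4, 16/5, 4, …
ICs: h(0) = 4, h′(0) = -2, h′′(0) = 8.

f: a_k = 4, 4, 4, 4, 4, 4, 4, …
g: a_k = 0, -6, 0, 4, 0, -4/5, 0, …
Sum ⇒ L₀ = lclm(L_f,L_g) in ℚ(x)⟨Dx⟩.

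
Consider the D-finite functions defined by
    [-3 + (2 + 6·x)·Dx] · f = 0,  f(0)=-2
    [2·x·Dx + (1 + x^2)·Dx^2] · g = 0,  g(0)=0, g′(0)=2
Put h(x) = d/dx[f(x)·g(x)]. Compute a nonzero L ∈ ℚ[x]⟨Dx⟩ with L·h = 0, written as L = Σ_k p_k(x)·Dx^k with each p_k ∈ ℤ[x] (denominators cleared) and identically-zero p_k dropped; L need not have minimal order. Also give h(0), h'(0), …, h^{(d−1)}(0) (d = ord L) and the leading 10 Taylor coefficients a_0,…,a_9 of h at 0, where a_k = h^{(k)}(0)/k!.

f: a_k = -2, -3, 9/4, -27/8, 405/64, -1701/128, 15309/512, -72171/1024, 2814669/16384, -14073345/32768, …
g: a_k = 0, 2, 0, -2/3, 0, 2/5, 0, -2/7, 0, 2/9, …
Sym-product of L_f,L_g gives L₀ (≤ ord 2).
Differentiate: ansatz ord ≤ ord L₀ ⇒ L.
L = (-57 + 360·x + 630·x^2 - 216·x^3 - 81·x^4) + (124 + 540·x + 1032·x^2 + 1368·x^3 - 756·x^4 - 324·x^5)·Dx + (36 + 200·x + 252·x^2 - 16·x^3 + 108·x^4 - 216·x^5 - 108·x^6)·Dx^2  (order 2).
h: a_k = -4, -12, 35/2, -19, 1657/32, -24507/160, 511199/1280, -2376057/2240, 167781715/57344, -1405502281/172032, …
ICs: h(0) = -4, h′(0) = -12.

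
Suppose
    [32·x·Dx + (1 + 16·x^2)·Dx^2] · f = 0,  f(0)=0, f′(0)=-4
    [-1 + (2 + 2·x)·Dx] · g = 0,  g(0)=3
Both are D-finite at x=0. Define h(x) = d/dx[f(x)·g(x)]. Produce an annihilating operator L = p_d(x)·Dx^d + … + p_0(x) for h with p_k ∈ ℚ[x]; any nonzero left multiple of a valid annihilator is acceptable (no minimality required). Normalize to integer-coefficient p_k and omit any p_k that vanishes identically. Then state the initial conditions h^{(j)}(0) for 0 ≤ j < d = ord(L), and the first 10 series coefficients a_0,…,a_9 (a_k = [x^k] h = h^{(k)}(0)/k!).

f: a_k = 0, -4, 0, 64/3, 0, -1024/5, 0, 16384/7, 0, -262144/9, …
g: a_k = 3, 3/2, -3/8, 3/16, -15/128, 21/256, -63/1024, 99/2048, -1287/32768, 2145/65536, …
Product ⇒ symmetric product L₀, ord ≤ 2.
h₀' ⇒ L via d/dx closure of L₀.
L = (125 + 640·x - 5728·x^2 - 6144·x^3 - 768·x^4) + (268 + 1164·x - 10368·x^2 - 29696·x^3 - 21504·x^4 - 3072·x^5)·Dx + (12 - 232·x - 372·x^2 - 4096·x^3 - 9088·x^4 - 6144·x^5 - 1024·x^6)·Dx^2  (order 2).
h: a_k = -12, -12, 393/2, 125, -99509/32, -291387/160, 63582493/1280, 62254327/2240, -45538351431/57344, -74434305481/172032, …
ICs: h(0) = -12, h′(0) = -12.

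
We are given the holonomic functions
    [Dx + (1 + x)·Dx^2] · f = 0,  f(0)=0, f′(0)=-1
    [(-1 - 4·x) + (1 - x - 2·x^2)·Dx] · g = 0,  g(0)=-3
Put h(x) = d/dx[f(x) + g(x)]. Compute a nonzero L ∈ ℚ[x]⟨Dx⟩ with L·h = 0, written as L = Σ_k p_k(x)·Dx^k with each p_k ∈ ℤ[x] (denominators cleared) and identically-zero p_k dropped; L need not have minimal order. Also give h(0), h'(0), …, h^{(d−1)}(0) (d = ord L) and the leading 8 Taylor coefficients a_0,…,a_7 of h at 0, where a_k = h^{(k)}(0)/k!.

L = (-42 - 144·x - 144·x^2 - 96·x^3) + (-28 - 172·x - 312·x^2 - 328·x^3 - 160·x^4)·Dx + (7 + 14·x - 5·x^2 - 56·x^3 - 76·x^4 - 32·x^5)·Dx^2  (order 2).
h: a_k = -4, -17, -46, -131, -316, -773, -1786, -4103, …
ICs: h(0) = -4, h′(0) = -17.

f: a_k = 0, -1, 1/2, -1/3, 1/4, -1/5, 1/6, -1/7, …
g: a_k = -3, -3, -9, -15, -33, -63, -129, -255, …
Sum ⇒ L₀ = lclm(L_f,L_g) in ℚ(x)⟨Dx⟩.
Differentiate: ansatz ord ≤ ord L₀ ⇒ L.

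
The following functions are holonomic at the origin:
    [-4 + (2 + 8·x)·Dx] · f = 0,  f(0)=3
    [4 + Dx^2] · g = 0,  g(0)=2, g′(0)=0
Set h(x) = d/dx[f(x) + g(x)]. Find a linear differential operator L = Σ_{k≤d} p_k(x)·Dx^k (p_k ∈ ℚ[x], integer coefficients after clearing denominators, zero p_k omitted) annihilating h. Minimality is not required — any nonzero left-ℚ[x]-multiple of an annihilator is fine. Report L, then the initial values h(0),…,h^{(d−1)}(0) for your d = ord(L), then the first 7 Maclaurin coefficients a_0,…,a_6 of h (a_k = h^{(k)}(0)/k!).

L = (-32 - 16·x - 32·x^2) + (-4 - 24·x - 48·x^2 - 64·x^3)·Dx + (-8 - 4·x - 8·x^2)·Dx^2 + (-1 - 6·x - 12·x^2 - 16·x^3)·Dx^3  (order 3).
h: a_k = 6, -20, 36, -344/3, 420, -22696/15, 5544, …
ICs: h(0) = 6, h′(0) = -20, h′′(0) = 72.

f: a_k = 3, 6, -6, 12, -30, 84, -252, …
g: a_k = 2, 0, -4, 0, 4/3, 0, -8/45, …
Sum ⇒ L₀ = lclm(L_f,L_g) in ℚ(x)⟨Dx⟩.
h=h₀': d/dx-closure on L₀ ⇒ L.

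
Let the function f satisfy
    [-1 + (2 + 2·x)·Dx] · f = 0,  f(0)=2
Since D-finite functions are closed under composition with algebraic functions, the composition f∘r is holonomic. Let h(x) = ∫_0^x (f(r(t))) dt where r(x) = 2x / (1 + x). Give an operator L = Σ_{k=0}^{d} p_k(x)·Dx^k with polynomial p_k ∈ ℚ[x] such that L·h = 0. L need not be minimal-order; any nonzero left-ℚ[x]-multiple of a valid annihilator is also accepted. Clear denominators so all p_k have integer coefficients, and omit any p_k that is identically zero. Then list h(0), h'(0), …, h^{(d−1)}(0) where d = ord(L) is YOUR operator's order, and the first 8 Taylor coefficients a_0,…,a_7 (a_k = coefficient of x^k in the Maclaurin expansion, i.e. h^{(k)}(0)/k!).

f: a_k = 2, 1, -1/4, 1/8, -5/64, 7/128, -21/512, 33/1024, …
L₀ from L_f via x↦r, Dx↦r'^{-1}Dx.
∫: right-multiply L₀ by Dx.
L = -Dx + (1 + 4·x + 3·x^2)·Dx^2  (order 2).
h: a_k = 0, 2, 1, -1, 5/4, -37/20, 25/8, -327/56, …
ICs: h(0) = 0, h′(0) = 2.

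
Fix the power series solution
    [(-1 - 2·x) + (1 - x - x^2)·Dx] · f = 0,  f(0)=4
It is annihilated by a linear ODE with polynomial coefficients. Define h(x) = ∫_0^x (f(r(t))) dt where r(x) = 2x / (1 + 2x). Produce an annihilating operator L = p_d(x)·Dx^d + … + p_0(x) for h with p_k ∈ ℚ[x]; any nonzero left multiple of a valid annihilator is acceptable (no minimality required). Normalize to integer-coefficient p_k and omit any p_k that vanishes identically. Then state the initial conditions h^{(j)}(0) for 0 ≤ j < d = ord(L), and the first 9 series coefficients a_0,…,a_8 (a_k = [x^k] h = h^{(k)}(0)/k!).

L = (2 + 12·x)·Dx + (-1 - 4·x + 8·x^3)·Dx^2  (order 2).
h: a_k = 0, 4, 4, 16/3, 0, 64/5, -64/3, 512/7, -192, …
ICs: h(0) = 0, h′(0) = 4.

f: a_k = 4, 4, 8, 12, 20, 32, 52, 84, 136, …
Change of var in L_f (x↦r) gives L₀.
h=∫h₀ ⇒ L = L₀·Dx.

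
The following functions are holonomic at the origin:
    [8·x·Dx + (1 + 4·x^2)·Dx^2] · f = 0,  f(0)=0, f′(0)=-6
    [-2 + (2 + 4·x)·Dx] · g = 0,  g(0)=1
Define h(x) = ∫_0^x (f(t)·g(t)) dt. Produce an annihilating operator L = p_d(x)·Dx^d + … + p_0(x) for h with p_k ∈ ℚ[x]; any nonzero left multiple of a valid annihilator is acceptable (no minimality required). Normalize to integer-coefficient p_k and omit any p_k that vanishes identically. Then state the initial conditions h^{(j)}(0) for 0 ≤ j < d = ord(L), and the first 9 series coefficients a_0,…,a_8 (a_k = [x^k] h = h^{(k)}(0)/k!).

f: a_k = 0, -6, 0, 8, 0, -96/5, 0, 384/7, 0, …
g: a_k = 1, 1, -1/2, 1/2, -5/8, 7/8, -21/16, 33/16, -429/128, …
L₀ := L_f ⊗_s L_g (sym. prod.), ord ≤ 2.
Integrate: L := L₀·Dx.
L = (3 - 8·x - 4·x^2)·Dx + (-2 + 4·x + 24·x^2 + 16·x^3)·Dx^2 + (1 + 4·x + 8·x^2 + 16·x^3 + 16·x^4)·Dx^3  (order 3).
h: a_k = 0, 0, -3, -2, 11/4, 1, -389/120, -409/140, 18853/2240, …
ICs: h(0) = 0, h′(0) = 0, h′′(0) = -6.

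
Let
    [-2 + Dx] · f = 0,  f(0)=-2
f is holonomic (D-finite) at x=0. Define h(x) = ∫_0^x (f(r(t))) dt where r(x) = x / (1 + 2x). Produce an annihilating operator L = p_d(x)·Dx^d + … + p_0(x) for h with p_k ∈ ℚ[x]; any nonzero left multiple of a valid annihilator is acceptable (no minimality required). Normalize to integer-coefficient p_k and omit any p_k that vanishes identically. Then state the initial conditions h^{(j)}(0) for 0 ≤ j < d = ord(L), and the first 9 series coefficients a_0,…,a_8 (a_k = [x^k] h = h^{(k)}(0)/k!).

L = -2·Dx + (1 + 4·x + 4·x^2)·Dx^2  (order 2).
h: a_k = 0, -2, -2, 4/3, -2/3, -4/15, 76/45, -1208/315, 2182/315, …
ICs: h(0) = 0, h′(0) = -2.

f: a_k = -2, -4, -4, -8/3, -4/3, -8/15, -8/45, -16/315, -4/315, …
Substitute x→r, Dx→(1/r')Dx; clear ⇒ L₀.
∫: right-multiply L₀ by Dx.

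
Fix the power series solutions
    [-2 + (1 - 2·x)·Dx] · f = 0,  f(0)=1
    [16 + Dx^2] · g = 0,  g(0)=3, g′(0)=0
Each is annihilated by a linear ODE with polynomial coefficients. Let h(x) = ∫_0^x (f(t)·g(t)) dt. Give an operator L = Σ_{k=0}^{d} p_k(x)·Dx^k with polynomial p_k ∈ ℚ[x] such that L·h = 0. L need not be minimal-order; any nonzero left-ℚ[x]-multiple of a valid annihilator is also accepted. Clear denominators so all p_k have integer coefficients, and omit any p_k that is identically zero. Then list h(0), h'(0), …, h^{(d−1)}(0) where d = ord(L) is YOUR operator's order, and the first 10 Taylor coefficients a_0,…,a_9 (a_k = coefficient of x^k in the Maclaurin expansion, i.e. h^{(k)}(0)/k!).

L = (-16 + 32·x)·Dx + 4·Dx^2 + (-1 + 2·x)·Dx^3  (order 3).
h: a_k = 0, 3, 3, -4, -6, -16/5, -16/3, -1216/105, -304/15, -33536/945, …
ICs: h(0) = 0, h′(0) = 3, h′′(0) = 6.

f: a_k = 1, 2, 4, 8, 16, 32, 64, 128, 256, 512, …
g: a_k = 3, 0, -24, 0, 32, 0, -256/15, 0, 512/105, 0, …
L₀ := L_f ⊗_s L_g (sym. prod.), ord ≤ 2.
h=∫h₀ ⇒ L = L₀·Dx.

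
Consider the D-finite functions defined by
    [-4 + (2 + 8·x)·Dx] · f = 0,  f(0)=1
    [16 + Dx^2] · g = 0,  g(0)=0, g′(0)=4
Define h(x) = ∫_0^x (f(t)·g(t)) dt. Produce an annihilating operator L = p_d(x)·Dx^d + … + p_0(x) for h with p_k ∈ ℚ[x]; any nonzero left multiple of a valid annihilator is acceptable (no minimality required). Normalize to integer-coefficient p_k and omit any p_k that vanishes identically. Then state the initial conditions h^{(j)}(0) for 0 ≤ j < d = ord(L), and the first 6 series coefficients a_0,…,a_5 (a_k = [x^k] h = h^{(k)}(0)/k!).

f: a_k = 1, 2, -2, 4, -10, 28, …
g: a_k = 0, 4, 0, -32/3, 0, 128/15, …
h₀=f·g: eliminate ⇒ L₀, order ≤ 1·2.
Integrate: L := L₀·Dx.
L = (28 + 128·x + 256·x^2)·Dx + (-4 - 16·x)·Dx^2 + (1 + 8·x + 16·x^2)·Dx^3  (order 3).
h: a_k = 0, 0, 2, 8/3, -14/3, -16/15, …
ICs: h(0) = 0, h′(0) = 0, h′′(0) = 4.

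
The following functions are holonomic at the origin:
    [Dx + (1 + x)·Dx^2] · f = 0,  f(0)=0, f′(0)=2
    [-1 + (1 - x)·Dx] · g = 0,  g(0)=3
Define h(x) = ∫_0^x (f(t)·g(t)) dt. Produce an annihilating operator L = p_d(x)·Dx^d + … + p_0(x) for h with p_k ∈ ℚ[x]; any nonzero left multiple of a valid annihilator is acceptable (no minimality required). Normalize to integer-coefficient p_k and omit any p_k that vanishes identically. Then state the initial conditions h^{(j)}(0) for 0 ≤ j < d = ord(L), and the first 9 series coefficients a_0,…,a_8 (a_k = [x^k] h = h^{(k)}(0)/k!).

L = Dx + (1 + 3·x)·Dx^2 + (-1 + x^2)·Dx^3  (order 3).
h: a_k = 0, 0, 3, 1, 5/4, 7/10, 47/60, 37/70, 319/560, …
ICs: h(0) = 0, h′(0) = 0, h′′(0) = 6.

f: a_k = 0, 2, -1, 2/3, -1/2, 2/5, -1/3, 2/7, -1/4, …
g: a_k = 3, 3, 3, 3, 3, 3, 3, 3, 3, …
f·g: L₀ = L_f ⊗_s L_g, ord ≤ 2·1.
h=∫h₀ ⇒ L = L₀·Dx.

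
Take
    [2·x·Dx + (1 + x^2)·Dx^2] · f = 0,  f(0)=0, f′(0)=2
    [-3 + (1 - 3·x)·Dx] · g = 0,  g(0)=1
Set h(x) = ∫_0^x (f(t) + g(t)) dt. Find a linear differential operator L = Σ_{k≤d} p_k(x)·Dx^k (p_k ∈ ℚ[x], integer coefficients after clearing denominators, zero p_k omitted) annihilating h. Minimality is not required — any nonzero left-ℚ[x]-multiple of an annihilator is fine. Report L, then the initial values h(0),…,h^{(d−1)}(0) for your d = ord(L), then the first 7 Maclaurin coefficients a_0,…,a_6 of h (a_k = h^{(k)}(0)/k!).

f: a_k = 0, 2, 0, -2/3, 0, 2/5, 0, …
g: a_k = 1, 3, 9, 27, 81, 243, 729, …
L₀ := lclm(L_f,L_g); ord L₀ ≤ 2+1.
h=∫₀ˣh₀: take L = L₀·Dx.
L = (6 - 72·x - 18·x^2)·Dx^2 + (-28 + 6·x - 60·x^2 - 18·x^3)·Dx^3 + (3 - 8·x - 8·x^3 - 3·x^4)·Dx^4  (order 4).
h: a_k = 0, 1, 5/2, 3, 79/12, 81/5, 1217/30, …
ICs: h(0) = 0, h′(0) = 1, h′′(0) = 5, h′′′(0) = 18.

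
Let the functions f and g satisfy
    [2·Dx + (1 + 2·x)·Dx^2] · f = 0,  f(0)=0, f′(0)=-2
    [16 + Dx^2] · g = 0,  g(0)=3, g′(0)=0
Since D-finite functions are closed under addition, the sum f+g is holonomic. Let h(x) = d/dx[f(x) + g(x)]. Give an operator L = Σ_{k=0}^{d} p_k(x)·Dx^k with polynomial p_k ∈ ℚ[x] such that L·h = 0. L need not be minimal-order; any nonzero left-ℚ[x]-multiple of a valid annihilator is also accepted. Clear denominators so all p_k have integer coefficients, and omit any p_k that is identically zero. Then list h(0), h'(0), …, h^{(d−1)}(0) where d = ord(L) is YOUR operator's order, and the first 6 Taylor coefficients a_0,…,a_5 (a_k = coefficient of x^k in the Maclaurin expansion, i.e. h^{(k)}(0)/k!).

f: a_k = 0, -2, 2, -8/3, 4, -32/5, …
g: a_k = 3, 0, -24, 0, 32, 0, …
f+g: L₀ = lclm(L_f,L_g), ord ≤ 2+2.
h=h₀': d/dx-closure on L₀ ⇒ L.
L = (160 + 256·x + 256·x^2) + (48 + 224·x + 384·x^2 + 256·x^3)·Dx + (10 + 16·x + 16·x^2)·Dx^2 + (3 + 14·x + 24·x^2 + 16·x^3)·Dx^3  (order 3).
h: a_k = -2, -44, -8, 144, -32, -192/5, …
ICs: h(0) = -2, h′(0) = -44, h′′(0) = -16.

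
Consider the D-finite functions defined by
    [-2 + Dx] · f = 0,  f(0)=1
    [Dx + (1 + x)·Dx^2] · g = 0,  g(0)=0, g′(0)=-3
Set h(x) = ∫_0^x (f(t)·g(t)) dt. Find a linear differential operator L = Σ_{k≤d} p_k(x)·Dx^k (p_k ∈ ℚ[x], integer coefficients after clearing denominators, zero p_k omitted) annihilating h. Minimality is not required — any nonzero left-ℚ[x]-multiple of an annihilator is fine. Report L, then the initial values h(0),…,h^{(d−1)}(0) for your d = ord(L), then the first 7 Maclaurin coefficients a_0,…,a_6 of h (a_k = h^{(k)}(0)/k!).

f: a_k = 1, 2, 2, 4/3, 2/3, 4/15, 4/45, …
g: a_k = 0, -3, 3/2, -1, 3/4, -3/5, 1/2, …
Sym-product of L_f,L_g gives L₀ (≤ ord 2).
h=∫h₀ ⇒ L = L₀·Dx.
L = (2 + 4·x)·Dx + (-3 - 4·x)·Dx^2 + (1 + x)·Dx^3  (order 3).
h: a_k = 0, 0, -3/2, -3/2, -1, -9/20, -11/60, …
ICs: h(0) = 0, h′(0) = 0, h′′(0) = -3.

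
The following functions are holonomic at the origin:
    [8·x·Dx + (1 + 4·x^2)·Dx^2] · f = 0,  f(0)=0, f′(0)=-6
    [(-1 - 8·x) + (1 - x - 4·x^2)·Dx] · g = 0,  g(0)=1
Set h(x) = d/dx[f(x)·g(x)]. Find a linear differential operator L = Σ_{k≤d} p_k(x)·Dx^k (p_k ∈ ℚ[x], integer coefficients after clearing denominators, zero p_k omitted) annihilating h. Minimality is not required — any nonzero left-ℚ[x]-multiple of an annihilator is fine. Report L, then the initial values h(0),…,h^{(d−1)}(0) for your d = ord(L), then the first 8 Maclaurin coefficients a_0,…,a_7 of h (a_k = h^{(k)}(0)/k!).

f: a_k = 0, -6, 0, 8, 0, -96/5, 0, 384/7, …
g: a_k = 1, 1, 5, 9, 29, 65, 181, 441, …
f·g: L₀ = L_f ⊗_s L_g, ord ≤ 2·1.
Differentiate: ansatz ord ≤ ord L₀ ⇒ L.
L = (14 + 408·x^2 + 384·x^3 + 2304·x^4) + (4 + 34·x + 48·x^2 + 280·x^3 + 384·x^4 + 1536·x^5)·Dx + (-1 - 11·x^2 + 16·x^3 + 20·x^4 + 64·x^5 + 192·x^6)·Dx^2  (order 2).
h: a_k = -6, -12, -66, -184, -766, -10116/5, -6266, -628304/35, …
ICs: h(0) = -6, h′(0) = -12.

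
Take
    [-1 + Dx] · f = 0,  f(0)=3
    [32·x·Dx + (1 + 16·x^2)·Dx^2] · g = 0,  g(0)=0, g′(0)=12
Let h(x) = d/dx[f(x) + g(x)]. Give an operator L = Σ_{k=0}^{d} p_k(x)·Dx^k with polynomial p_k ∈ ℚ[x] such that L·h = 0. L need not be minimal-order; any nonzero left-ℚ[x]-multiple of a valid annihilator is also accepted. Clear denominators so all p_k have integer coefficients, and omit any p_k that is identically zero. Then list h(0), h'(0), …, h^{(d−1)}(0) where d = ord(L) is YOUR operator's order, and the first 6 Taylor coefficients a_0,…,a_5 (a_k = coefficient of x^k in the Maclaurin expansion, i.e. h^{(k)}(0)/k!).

L = (32 - 32·x - 1536·x^2 - 512·x^3) + (-33 + 1504·x^2 - 256·x^4)·Dx + (1 + 32·x + 32·x^2 + 512·x^3 + 256·x^4)·Dx^2  (order 2).
h: a_k = 15, 3, -381/2, 1/2, 24577/8, 1/40, …
ICs: h(0) = 15, h′(0) = 3.

f: a_k = 3, 3, 3/2, 1/2, 1/8, 1/40, …
g: a_k = 0, 12, 0, -64, 0, 3072/5, …
Weyl lclm of L_f,L_g ⇒ L₀ (ord ≤ 3).
h=h₀': d/dx-closure on L₀ ⇒ L.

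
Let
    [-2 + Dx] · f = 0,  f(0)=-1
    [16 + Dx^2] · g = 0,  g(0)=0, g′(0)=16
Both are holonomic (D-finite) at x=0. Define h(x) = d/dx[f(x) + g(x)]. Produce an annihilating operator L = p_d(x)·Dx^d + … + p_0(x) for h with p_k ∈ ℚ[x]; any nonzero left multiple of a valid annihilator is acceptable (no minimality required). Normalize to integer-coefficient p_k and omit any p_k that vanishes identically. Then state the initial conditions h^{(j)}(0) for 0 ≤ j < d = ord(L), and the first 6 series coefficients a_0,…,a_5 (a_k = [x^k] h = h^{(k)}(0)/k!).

f: a_k = -1, -2, -2, -4/3, -2/3, -4/15, …
g: a_k = 0, 16, 0, -128/3, 0, 512/15, …
f+g: L₀ = lclm(L_f,L_g), ord ≤ 1+2.
Differentiate: ansatz ord ≤ ord L₀ ⇒ L.
L = 32 - 16·Dx + 2·Dx^2 - Dx^3  (order 3).
h: a_k = 14, -4, -132, -8/3, 508/3, -8/15, …
ICs: h(0) = 14, h′(0) = -4, h′′(0) = -264.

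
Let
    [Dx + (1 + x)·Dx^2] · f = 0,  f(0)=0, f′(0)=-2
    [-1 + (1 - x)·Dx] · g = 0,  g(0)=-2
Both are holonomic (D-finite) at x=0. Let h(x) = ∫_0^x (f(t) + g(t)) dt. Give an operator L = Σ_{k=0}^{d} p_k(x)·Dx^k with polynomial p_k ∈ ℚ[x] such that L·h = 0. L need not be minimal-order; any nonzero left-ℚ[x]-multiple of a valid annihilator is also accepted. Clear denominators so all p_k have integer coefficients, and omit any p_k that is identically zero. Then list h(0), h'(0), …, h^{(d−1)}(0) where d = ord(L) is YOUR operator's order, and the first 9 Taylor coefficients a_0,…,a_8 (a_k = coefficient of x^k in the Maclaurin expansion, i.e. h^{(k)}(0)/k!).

f: a_k = 0, -2, 1, -2/3, 1/2, -2/5, 1/3, -2/7, 1/4, …
g: a_k = -2, -2, -2, -2, -2, -2, -2, -2, -2, …
f+g: L₀ = lclm(L_f,L_g), ord ≤ 2+1.
h=∫h₀ ⇒ L = L₀·Dx.
L = (-10 - 2·x)·Dx^2 + (-4 - 16·x - 4·x^2)·Dx^3 + (3 + x - 3·x^2 - x^3)·Dx^4  (order 4).
h: a_k = 0, -2, -2, -1/3, -2/3, -3/10, -2/5, -5/21, -2/7, …
ICs: h(0) = 0, h′(0) = -2, h′′(0) = -4, h′′′(0) = -2.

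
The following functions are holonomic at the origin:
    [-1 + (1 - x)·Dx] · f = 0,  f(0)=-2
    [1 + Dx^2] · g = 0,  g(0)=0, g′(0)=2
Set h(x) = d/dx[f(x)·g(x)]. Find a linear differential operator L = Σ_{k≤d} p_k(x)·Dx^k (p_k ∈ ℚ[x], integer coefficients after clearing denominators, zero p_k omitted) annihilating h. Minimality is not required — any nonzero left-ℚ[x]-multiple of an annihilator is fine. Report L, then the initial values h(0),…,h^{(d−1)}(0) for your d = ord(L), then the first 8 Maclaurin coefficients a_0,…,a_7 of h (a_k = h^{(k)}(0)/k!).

L = (-1 - 2·x + x^2) + (-2 + 2·x)·Dx + (1 - 2·x + x^2)·Dx^2  (order 2).
h: a_k = -4, -8, -10, -40/3, -101/6, -101/5, -4241/180, -8482/315, …
ICs: h(0) = -4, h′(0) = -8.

f: a_k = -2, -2, -2, -2, -2, -2, -2, -2, …
g: a_k = 0, 2, 0, -1/3, 0, 1/60, 0, -1/2520, …
Sym-product of L_f,L_g gives L₀ (≤ ord 2).
h=h₀': d/dx-closure on L₀ ⇒ L.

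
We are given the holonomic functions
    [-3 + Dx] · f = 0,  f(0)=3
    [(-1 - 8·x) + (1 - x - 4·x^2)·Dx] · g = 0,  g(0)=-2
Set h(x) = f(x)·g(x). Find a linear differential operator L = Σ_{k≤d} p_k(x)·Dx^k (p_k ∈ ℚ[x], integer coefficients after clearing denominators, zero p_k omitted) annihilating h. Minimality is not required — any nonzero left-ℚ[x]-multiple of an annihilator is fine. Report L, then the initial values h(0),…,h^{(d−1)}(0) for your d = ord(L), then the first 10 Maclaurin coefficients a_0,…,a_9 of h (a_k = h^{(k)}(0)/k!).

f: a_k = 3, 9, 27/2, 27/2, 81/8, 243/40, 243/80, 729/560, 2187/4480, 729/4480, …
g: a_k = -2, -2, -10, -18, -58, -130, -362, -882, -2330, -5858, …
Product ⇒ symmetric product L₀, ord ≤ 1.
L = (4 + 5·x - 12·x^2) + (-1 + x + 4·x^2)·Dx  (order 1).
h: a_k = -6, -24, -75, -198, -2073/4, -6612/5, -136059/40, -243423/28, -49953243/2240, -31962333/560, …
ICs: h(0) = -6.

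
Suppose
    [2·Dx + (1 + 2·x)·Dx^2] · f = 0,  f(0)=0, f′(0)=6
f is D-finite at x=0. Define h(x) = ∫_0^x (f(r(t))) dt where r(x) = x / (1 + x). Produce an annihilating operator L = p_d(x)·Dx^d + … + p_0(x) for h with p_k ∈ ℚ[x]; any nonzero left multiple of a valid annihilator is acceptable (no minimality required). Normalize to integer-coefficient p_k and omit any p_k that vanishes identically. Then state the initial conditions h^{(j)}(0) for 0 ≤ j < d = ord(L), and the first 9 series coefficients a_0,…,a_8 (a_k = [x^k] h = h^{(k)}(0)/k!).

f: a_k = 0, 6, -6, 8, -12, 96/5, -32, 384/7, -96, …
Change of var in L_f (x↦r) gives L₀.
∫: right-multiply L₀ by Dx.
L = (4 + 6·x)·Dx^2 + (1 + 4·x + 3·x^2)·Dx^3  (order 3).
h: a_k = 0, 0, 3, -4, 13/2, -12, 121/5, -52, 3279/28, …
ICs: h(0) = 0, h′(0) = 0, h′′(0) = 6.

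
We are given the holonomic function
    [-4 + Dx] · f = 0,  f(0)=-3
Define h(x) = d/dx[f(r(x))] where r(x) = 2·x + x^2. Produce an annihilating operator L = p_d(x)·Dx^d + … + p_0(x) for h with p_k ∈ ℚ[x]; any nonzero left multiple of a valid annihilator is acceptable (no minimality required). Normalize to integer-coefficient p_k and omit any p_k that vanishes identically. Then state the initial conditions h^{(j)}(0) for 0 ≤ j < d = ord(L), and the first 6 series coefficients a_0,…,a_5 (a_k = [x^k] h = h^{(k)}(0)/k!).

L = (9 + 16·x + 8·x^2) + (-1 - x)·Dx  (order 1).
h: a_k = -24, -216, -1056, -3680, -10176, -118208/5, …
ICs: h(0) = -24.

f: a_k = -3, -12, -24, -32, -32, -128/5, …
h₀=f(r): pull back L_f along r ⇒ L₀.
h=h₀': d/dx-closure on L₀ ⇒ L.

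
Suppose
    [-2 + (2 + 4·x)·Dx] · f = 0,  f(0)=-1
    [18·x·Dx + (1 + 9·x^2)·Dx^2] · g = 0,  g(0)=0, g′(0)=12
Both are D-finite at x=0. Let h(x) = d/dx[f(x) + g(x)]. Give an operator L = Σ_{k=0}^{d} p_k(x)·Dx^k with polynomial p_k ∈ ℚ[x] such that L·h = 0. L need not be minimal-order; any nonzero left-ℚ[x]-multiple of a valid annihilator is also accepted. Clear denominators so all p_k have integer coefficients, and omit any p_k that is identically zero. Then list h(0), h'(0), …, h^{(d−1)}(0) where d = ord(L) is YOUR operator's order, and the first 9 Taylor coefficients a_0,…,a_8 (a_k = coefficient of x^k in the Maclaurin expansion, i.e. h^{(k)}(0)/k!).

L = (-18 - 90·x + 486·x^2 + 486·x^3) + (-21 - 72·x + 360·x^2 + 1944·x^3 + 1701·x^4)·Dx + (-1 + 16·x + 54·x^2 + 198·x^3 + 567·x^4 + 486·x^5)·Dx^2  (order 2).
h: a_k = 11, 1, -219/2, 5/2, 7741/8, 63/8, -140199/16, 429/16, 10071261/128, …
ICs: h(0) = 11, h′(0) = 1.

f: a_k = -1, -1, 1/2, -1/2, 5/8, -7/8, 21/16, -33/16, 429/128, …
g: a_k = 0, 12, 0, -36, 0, 972/5, 0, -8748/7, 0, …
f+g: L₀ = lclm(L_f,L_g), ord ≤ 1+2.
h=h₀': d/dx-closure on L₀ ⇒ L.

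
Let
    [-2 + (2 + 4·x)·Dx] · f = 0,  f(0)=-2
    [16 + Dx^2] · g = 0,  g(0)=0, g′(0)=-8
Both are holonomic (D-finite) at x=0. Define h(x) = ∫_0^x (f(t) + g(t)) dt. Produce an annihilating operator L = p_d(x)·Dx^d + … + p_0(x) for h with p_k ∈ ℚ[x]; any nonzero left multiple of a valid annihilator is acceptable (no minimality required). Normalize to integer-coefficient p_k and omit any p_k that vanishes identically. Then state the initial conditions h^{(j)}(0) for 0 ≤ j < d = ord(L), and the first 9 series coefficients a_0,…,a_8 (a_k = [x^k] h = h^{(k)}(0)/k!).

f: a_k = -2, -2, 1, -1, 5/4, -7/4, 21/8, -33/8, 429/64, …
g: a_k = 0, -8, 0, 64/3, 0, -256/15, 0, 2048/315, 0, …
Sum ⇒ L₀ = lclm(L_f,L_g) in ℚ(x)⟨Dx⟩.
h=∫h₀ ⇒ L = L₀·Dx.
L = (-304 - 1024·x - 1024·x^2)·Dx + (240 + 1504·x + 3072·x^2 + 2048·x^3)·Dx^2 + (-19 - 64·x - 64·x^2)·Dx^3 + (15 + 94·x + 192·x^2 + 128·x^3)·Dx^4  (order 4).
h: a_k = 0, -2, -5, 1/3, 61/12, 1/4, -1129/360, 3/8, 5989/20160, …
ICs: h(0) = 0, h′(0) = -2, h′′(0) = -10, h′′′(0) = 2.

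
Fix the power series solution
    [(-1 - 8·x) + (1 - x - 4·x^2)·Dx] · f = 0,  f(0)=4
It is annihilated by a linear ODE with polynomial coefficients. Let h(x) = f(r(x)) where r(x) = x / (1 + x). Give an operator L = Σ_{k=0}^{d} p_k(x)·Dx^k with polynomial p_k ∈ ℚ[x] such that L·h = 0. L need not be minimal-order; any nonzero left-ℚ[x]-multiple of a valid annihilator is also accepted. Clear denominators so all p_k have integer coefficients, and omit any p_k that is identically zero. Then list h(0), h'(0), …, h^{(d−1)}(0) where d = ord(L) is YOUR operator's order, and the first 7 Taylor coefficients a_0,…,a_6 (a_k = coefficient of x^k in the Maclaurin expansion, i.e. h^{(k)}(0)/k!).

L = (1 + 9·x) + (-1 - 2·x + 3·x^2 + 4·x^3)·Dx  (order 1).
h: a_k = 4, 4, 16, 0, 64, -64, 320, …
ICs: h(0) = 4.

f: a_k = 4, 4, 20, 36, 116, 260, 724, …
Change of var in L_f (x↦r) gives L₀.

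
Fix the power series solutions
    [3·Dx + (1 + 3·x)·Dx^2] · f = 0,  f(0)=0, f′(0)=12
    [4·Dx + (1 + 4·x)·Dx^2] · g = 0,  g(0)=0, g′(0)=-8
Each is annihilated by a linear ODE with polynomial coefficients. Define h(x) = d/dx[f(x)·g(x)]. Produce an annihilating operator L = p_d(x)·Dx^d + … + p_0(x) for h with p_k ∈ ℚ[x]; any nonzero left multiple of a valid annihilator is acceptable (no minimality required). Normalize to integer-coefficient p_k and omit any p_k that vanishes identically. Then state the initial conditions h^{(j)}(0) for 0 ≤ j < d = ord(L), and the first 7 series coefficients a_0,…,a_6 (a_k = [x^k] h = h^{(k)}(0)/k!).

f: a_k = 0, 12, -18, 36, -81, 972/5, -486, …
g: a_k = 0, -8, 16, -128/3, 128, -2048/5, 4096/3, …
Sym-product of L_f,L_g gives L₀ (≤ ord 4).
Differentiate: ansatz ord ≤ ord L₀ ⇒ L.
L = (600 + 4032·x + 6912·x^2) + (854 + 8808·x + 30240·x^2 + 34560·x^3)·Dx + (172 + 2380·x + 12312·x^2 + 28224·x^3 + 24192·x^4)·Dx^2 + (7 + 122·x + 847·x^2 + 2928·x^3 + 5040·x^4 + 3456·x^5)·Dx^3  (order 3).
h: a_k = 0, -192, 1008, -4352, 17640, -348192/5, 1358672/5, …
ICs: h(0) = 0, h′(0) = -192, h′′(0) = 2016.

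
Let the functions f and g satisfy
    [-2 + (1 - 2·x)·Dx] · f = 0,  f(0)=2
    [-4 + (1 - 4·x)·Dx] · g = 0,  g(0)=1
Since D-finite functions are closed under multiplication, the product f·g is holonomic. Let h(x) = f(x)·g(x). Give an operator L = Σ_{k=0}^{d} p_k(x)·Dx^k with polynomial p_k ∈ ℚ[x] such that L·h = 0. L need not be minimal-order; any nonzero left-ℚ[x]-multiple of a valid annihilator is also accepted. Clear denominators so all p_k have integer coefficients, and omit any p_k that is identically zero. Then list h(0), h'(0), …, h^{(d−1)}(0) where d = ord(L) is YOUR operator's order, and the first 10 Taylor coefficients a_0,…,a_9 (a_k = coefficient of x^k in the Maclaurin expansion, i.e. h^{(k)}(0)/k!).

f: a_k = 2, 4, 8, 16, 32, 64, 128, 256, 512, 1024, …
g: a_k = 1, 4, 16, 64, 256, 1024, 4096, 16384, 65536, 262144, …
Sym-product of L_f,L_g gives L₀ (≤ ord 1).
L = (-6 + 16·x) + (1 - 6·x + 8·x^2)·Dx  (order 1).
h: a_k = 2, 12, 56, 240, 992, 4032, 16256, 65280, 261632, 1047552, …
ICs: h(0) = 2.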